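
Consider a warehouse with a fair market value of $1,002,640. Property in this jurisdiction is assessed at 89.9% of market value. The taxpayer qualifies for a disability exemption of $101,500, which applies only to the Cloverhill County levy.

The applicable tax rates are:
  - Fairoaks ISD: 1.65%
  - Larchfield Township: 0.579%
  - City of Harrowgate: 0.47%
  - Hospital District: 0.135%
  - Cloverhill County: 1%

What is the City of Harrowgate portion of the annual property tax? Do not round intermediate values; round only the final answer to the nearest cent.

$4,236.45

Assessed value = $1,002,640 × 0.899 = $901,373.36
City of Harrowgate taxable value = $901,373.36 (exemption does not apply)
City of Harrowgate levy = $901,373.36 × 0.0047 = $4,236.454792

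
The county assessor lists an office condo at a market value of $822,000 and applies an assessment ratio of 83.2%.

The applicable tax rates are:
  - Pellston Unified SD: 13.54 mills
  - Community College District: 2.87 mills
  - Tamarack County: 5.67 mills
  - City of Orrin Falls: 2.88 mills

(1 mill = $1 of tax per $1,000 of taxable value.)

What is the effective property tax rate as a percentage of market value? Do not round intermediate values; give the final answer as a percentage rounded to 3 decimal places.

2.077%

Assessed value = $822,000 × 0.832 = $683,904
Pellston Unified SD: $683,904 × 0.01354 = $9,260.06016
Community College District: $683,904 × 0.00287 = $1,962.80448
Tamarack County: $683,904 × 0.00567 = $3,877.73568
City of Orrin Falls: $683,904 × 0.00288 = $1,969.64352
Total tax = $17,070.24384
Effective rate = $17,070.24384 ÷ $822,000 = 2.077% of market value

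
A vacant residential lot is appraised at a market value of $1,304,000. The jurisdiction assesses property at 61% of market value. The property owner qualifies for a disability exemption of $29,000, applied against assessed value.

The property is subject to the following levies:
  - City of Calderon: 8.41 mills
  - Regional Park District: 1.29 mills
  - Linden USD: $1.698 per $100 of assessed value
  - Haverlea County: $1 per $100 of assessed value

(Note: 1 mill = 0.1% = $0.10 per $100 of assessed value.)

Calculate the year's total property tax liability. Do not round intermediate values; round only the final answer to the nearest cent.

Assessed value = $1,304,000 × 0.61 = $795,440
Taxable value = $795,440 − $29,000 = $766,440
City of Calderon: $766,440 × 0.00841 = $6,445.7604
Regional Park District: $766,440 × 0.00129 = $988.7076
Linden USD: $766,440 × 0.01698 = $13,014.1512
Haverlea County: $766,440 × 0.01 = $7,664.4
Total = $28,113.0192

$28,113.02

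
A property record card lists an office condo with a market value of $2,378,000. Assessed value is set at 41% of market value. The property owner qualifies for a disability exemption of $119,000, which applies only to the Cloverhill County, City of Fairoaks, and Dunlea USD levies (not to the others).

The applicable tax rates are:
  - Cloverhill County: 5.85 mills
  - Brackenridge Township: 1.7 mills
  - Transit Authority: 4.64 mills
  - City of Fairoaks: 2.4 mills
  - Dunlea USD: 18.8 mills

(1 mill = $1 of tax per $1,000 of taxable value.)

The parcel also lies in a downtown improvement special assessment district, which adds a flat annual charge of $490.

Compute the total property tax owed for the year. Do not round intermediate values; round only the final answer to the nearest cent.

$29,825.63

Assessed value = $2,378,000 × 0.41 = $974,980
Cloverhill County: ($974,980 − $119,000) × 0.00585 = $855,980 × 0.00585 = $5,007.483
Brackenridge Township: $974,980 × 0.0017 = $1,657.466
Transit Authority: $974,980 × 0.00464 = $4,523.9072
City of Fairoaks: ($974,980 − $119,000) × 0.0024 = $855,980 × 0.0024 = $2,054.352
Dunlea USD: ($974,980 − $119,000) × 0.0188 = $855,980 × 0.0188 = $16,092.424
Levies subtotal = $29,335.6322
Total = $29,335.6322 + $490 = $29,825.6322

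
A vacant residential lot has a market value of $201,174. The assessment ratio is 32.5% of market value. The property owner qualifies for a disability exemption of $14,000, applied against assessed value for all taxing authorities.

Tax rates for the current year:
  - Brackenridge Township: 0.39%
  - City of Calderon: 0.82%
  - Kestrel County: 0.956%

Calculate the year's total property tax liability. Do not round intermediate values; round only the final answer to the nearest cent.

$1,112.92

Assessed value = $201,174 × 0.325 = $65,381.55
Taxable value = $65,381.55 − $14,000 = $51,381.55
Brackenridge Township: $51,381.55 × 0.0039 = $200.388045
City of Calderon: $51,381.55 × 0.0082 = $421.32871
Kestrel County: $51,381.55 × 0.00956 = $491.207618
Total = $200.388045 + $421.32871 + $491.207618 = $1,112.924373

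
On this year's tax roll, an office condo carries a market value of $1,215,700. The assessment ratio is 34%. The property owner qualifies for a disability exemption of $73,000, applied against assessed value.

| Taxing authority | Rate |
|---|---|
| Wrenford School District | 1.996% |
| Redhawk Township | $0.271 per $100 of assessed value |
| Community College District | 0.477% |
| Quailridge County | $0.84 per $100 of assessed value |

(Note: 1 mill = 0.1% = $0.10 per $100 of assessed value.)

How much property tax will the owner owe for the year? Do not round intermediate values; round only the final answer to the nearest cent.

Assessed value = $1,215,700 × 0.34 = $413,338
Taxable value = $413,338 − $73,000 = $340,338
Wrenford School District: $340,338 × 0.01996 = $6,793.14648
Redhawk Township: $340,338 × 0.00271 = $922.31598
Community College District: $340,338 × 0.00477 = $1,623.41226
Quailridge County: $340,338 × 0.0084 = $2,858.8392
Total = $12,197.71392

$12,197.71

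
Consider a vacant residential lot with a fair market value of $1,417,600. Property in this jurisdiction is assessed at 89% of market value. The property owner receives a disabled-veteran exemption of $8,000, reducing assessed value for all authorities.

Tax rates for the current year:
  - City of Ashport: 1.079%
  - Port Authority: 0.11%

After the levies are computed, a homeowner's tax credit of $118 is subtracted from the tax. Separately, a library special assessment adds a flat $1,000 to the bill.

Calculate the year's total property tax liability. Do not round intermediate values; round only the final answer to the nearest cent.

$15,788.06

Assessed value = $1,417,600 × 0.89 = $1,261,664
Taxable value = $1,261,664 − $8,000 = $1,253,664
City of Ashport: $1,253,664 × 0.01079 = $13,527.03456
Port Authority: $1,253,664 × 0.0011 = $1,379.0304
Levies subtotal = $14,906.06496
After credit = $14,906.06496 − $118 = $14,788.06496
Total = $14,788.06496 + $1,000 = $15,788.06496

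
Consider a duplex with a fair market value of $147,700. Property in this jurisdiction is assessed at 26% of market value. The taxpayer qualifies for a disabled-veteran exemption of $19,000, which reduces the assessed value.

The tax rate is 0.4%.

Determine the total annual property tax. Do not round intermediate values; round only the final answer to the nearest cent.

$77.61

Assessed value = $147,700 × 0.26 = $38,402
Taxable value = $38,402 − $19,000 = $19,402
Tax = $19,402 × 0.004 = $77.608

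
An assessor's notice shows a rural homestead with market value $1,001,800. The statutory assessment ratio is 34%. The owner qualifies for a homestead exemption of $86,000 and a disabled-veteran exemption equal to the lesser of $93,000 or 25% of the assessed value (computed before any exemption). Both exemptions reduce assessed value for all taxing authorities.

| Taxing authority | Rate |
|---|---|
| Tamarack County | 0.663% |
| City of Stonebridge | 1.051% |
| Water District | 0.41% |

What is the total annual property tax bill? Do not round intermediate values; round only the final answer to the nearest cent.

$3,599.31

Assessed value = $1,001,800 × 0.34 = $340,612
Disabled-veteran exemption = min($93,000, 25% × $340,612) = min($93,000, $85,153) = $85,153 (percentage binds)
Taxable value = $340,612 − $86,000 − $85,153 = $169,459
Tamarack County: $169,459 × 0.00663 = $1,123.51317
City of Stonebridge: $169,459 × 0.01051 = $1,781.01409
Water District: $169,459 × 0.0041 = $694.7819
Total = $3,599.30916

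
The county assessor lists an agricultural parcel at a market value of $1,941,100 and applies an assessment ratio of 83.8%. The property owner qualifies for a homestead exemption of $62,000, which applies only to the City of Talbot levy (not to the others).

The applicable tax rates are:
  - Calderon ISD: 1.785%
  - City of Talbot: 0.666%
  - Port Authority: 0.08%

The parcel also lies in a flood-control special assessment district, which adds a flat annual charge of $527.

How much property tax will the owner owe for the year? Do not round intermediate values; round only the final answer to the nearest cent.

Assessed value = $1,941,100 × 0.838 = $1,626,641.8
Calderon ISD: $1,626,641.8 × 0.01785 = $29,035.55613
City of Talbot: ($1,626,641.8 − $62,000) × 0.00666 = $1,564,641.8 × 0.00666 = $10,420.514388
Port Authority: $1,626,641.8 × 0.0008 = $1,301.31344
Levies subtotal = $40,757.383958
Total = $40,757.383958 + $527 = $41,284.383958

$41,284.38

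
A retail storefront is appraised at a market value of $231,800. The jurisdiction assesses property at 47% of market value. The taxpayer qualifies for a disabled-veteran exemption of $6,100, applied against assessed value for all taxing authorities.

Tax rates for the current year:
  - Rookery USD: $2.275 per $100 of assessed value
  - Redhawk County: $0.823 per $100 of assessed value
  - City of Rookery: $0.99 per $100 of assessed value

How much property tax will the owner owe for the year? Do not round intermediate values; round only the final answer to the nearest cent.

$4,204.34

Assessed value = $231,800 × 0.47 = $108,946
Taxable value = $108,946 − $6,100 = $102,846
Rookery USD: $102,846 × 0.02275 = $2,339.7465
Redhawk County: $102,846 × 0.00823 = $846.42258
City of Rookery: $102,846 × 0.0099 = $1,018.1754
Total = $2,339.7465 + $846.42258 + $1,018.1754 = $4,204.34448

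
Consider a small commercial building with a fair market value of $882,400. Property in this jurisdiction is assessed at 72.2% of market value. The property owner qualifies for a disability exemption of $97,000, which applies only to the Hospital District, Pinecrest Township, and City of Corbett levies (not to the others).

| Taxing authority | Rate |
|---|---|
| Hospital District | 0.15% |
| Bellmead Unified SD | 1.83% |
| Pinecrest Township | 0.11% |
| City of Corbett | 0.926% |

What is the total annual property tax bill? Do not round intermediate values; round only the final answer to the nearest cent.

Assessed value = $882,400 × 0.722 = $637,092.8
Hospital District: ($637,092.8 − $97,000) × 0.0015 = $540,092.8 × 0.0015 = $810.1392
Bellmead Unified SD: $637,092.8 × 0.0183 = $11,658.79824
Pinecrest Township: ($637,092.8 − $97,000) × 0.0011 = $540,092.8 × 0.0011 = $594.10208
City of Corbett: ($637,092.8 − $97,000) × 0.00926 = $540,092.8 × 0.00926 = $5,001.259328
Total = $18,064.298848

$18,064.30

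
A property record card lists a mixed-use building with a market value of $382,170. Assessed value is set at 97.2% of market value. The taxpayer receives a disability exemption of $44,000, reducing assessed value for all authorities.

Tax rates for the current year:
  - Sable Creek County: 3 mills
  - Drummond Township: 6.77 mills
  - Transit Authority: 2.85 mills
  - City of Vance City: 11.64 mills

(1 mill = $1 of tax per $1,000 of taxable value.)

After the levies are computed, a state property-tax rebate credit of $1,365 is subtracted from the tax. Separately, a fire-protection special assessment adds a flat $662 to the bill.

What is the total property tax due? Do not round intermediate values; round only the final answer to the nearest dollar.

$7,241

Assessed value = $382,170 × 0.972 = $371,469.24
Taxable value = $371,469.24 − $44,000 = $327,469.24
Sable Creek County: $327,469.24 × 0.003 = $982.40772
Drummond Township: $327,469.24 × 0.00677 = $2,216.9667548
Transit Authority: $327,469.24 × 0.00285 = $933.287334
City of Vance City: $327,469.24 × 0.01164 = $3,811.7419536
Levies subtotal = $7,944.4037624
After credit = $7,944.4037624 − $1,365 = $6,579.4037624
Total = $6,579.4037624 + $662 = $7,241.4037624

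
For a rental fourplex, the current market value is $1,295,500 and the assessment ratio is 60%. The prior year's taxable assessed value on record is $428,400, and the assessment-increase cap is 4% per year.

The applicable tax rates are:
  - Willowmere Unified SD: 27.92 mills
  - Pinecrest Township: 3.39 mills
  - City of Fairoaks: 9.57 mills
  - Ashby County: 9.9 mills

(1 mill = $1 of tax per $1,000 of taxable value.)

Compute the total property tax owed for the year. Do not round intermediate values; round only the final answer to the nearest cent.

$22,624.32

Uncapped assessed value = $1,295,500 × 0.6 = $777,300
Cap limit = $428,400 × 1.04 = $445,536
Taxable assessed value = min($777,300, $445,536) = $445,536 (cap binds)
Willowmere Unified SD: $445,536 × 0.02792 = $12,439.36512
Pinecrest Township: $445,536 × 0.00339 = $1,510.36704
City of Fairoaks: $445,536 × 0.00957 = $4,263.77952
Ashby County: $445,536 × 0.0099 = $4,410.8064
Total = $22,624.31808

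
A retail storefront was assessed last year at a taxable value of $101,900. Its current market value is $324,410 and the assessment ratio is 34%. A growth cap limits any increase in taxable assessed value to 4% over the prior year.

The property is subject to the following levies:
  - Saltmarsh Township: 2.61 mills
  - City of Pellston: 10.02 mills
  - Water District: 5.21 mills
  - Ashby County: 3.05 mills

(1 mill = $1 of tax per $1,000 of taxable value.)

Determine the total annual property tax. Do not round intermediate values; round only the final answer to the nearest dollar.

Uncapped assessed value = $324,410 × 0.34 = $110,299.4
Cap limit = $101,900 × 1.04 = $105,976
Taxable assessed value = min($110,299.4, $105,976) = $105,976 (cap binds)
Saltmarsh Township: $105,976 × 0.00261 = $276.59736
City of Pellston: $105,976 × 0.01002 = $1,061.87952
Water District: $105,976 × 0.00521 = $552.13496
Ashby County: $105,976 × 0.00305 = $323.2268
Total = $2,213.83864

$2,214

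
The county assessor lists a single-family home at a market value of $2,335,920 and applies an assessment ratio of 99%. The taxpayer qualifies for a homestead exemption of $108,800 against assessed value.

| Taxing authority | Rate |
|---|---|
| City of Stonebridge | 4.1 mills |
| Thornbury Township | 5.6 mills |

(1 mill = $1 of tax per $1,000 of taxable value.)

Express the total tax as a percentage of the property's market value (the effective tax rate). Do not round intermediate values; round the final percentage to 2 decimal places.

0.92%

Assessed value = $2,335,920 × 0.99 = $2,312,560.8
Taxable value = $2,312,560.8 − $108,800 = $2,203,760.8
City of Stonebridge: $2,203,760.8 × 0.0041 = $9,035.41928
Thornbury Township: $2,203,760.8 × 0.0056 = $12,341.06048
Total tax = $21,376.47976
Effective rate = $21,376.47976 ÷ $2,335,920 = 0.92% of market value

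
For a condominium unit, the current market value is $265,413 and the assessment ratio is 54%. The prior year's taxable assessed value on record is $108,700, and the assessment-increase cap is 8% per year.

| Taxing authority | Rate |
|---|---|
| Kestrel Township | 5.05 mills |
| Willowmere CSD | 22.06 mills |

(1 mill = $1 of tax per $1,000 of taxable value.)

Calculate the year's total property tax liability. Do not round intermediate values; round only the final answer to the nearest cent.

Uncapped assessed value = $265,413 × 0.54 = $143,323.02
Cap limit = $108,700 × 1.08 = $117,396
Taxable assessed value = min($143,323.02, $117,396) = $117,396 (cap binds)
Kestrel Township: $117,396 × 0.00505 = $592.8498
Willowmere CSD: $117,396 × 0.02206 = $2,589.75576
Total = $3,182.60556

$3,182.61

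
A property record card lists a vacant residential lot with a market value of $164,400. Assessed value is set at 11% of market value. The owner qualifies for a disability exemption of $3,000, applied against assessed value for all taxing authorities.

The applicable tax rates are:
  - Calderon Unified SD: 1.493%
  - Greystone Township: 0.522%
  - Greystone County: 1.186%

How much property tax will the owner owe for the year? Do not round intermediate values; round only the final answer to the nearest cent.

Assessed value = $164,400 × 0.11 = $18,084
Taxable value = $18,084 − $3,000 = $15,084
Calderon Unified SD: $15,084 × 0.01493 = $225.20412
Greystone Township: $15,084 × 0.00522 = $78.73848
Greystone County: $15,084 × 0.01186 = $178.89624
Total = $225.20412 + $78.73848 + $178.89624 = $482.83884

$482.84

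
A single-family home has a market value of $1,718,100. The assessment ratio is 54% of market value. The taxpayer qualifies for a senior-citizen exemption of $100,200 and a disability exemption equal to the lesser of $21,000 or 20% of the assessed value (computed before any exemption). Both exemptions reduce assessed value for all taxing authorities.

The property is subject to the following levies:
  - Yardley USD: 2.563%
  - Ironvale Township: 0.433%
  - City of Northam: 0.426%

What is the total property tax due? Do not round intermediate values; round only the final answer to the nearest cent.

Assessed value = $1,718,100 × 0.54 = $927,774
Disability exemption = min($21,000, 20% × $927,774) = min($21,000, $185,554.8) = $21,000 (dollar cap binds)
Taxable value = $927,774 − $100,200 − $21,000 = $806,574
Yardley USD: $806,574 × 0.02563 = $20,672.49162
Ironvale Township: $806,574 × 0.00433 = $3,492.46542
City of Northam: $806,574 × 0.00426 = $3,436.00524
Total = $27,600.96228

$27,600.96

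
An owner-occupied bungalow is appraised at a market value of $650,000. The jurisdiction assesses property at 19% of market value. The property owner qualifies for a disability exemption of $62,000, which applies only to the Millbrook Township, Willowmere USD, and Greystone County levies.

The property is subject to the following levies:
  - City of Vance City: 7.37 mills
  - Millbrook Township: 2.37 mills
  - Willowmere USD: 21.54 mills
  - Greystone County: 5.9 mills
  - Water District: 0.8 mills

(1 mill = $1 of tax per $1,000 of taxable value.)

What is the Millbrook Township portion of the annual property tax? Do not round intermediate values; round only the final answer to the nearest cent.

$145.76

Assessed value = $650,000 × 0.19 = $123,500
Millbrook Township taxable value = $123,500 − $62,000 = $61,500
Millbrook Township levy = $61,500 × 0.00237 = $145.755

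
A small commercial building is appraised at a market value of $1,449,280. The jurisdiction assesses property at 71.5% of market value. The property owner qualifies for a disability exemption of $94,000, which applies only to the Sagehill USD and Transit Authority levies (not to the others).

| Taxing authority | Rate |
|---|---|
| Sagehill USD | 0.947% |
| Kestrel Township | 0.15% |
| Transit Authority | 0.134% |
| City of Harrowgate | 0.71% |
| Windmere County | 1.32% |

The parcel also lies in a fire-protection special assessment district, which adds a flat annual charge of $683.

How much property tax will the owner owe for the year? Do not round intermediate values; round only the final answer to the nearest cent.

$33,458.49

Assessed value = $1,449,280 × 0.715 = $1,036,235.2
Sagehill USD: ($1,036,235.2 − $94,000) × 0.00947 = $942,235.2 × 0.00947 = $8,922.967344
Kestrel Township: $1,036,235.2 × 0.0015 = $1,554.3528
Transit Authority: ($1,036,235.2 − $94,000) × 0.00134 = $942,235.2 × 0.00134 = $1,262.595168
City of Harrowgate: $1,036,235.2 × 0.0071 = $7,357.26992
Windmere County: $1,036,235.2 × 0.0132 = $13,678.30464
Levies subtotal = $32,775.489872
Total = $32,775.489872 + $683 = $33,458.489872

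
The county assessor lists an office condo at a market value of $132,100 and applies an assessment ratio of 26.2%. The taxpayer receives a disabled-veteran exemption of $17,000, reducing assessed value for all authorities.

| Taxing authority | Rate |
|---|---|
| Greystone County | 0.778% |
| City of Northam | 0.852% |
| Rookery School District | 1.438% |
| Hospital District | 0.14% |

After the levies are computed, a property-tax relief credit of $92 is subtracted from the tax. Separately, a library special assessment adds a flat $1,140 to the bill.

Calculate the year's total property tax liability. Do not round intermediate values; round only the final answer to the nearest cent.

$1,612.94

Assessed value = $132,100 × 0.262 = $34,610.2
Taxable value = $34,610.2 − $17,000 = $17,610.2
Greystone County: $17,610.2 × 0.00778 = $137.007356
City of Northam: $17,610.2 × 0.00852 = $150.038904
Rookery School District: $17,610.2 × 0.01438 = $253.234676
Hospital District: $17,610.2 × 0.0014 = $24.65428
Levies subtotal = $564.935216
After credit = $564.935216 − $92 = $472.935216
Total = $472.935216 + $1,140 = $1,612.935216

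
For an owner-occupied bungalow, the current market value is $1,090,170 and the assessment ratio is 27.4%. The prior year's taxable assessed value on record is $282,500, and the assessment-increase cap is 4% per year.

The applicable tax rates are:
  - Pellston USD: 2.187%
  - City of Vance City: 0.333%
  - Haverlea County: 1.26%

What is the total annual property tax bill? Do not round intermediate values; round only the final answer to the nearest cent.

$11,105.64

Uncapped assessed value = $1,090,170 × 0.274 = $298,706.58
Cap limit = $282,500 × 1.04 = $293,800
Taxable assessed value = min($298,706.58, $293,800) = $293,800 (cap binds)
Pellston USD: $293,800 × 0.02187 = $6,425.406
City of Vance City: $293,800 × 0.00333 = $978.354
Haverlea County: $293,800 × 0.0126 = $3,701.88
Total = $11,105.64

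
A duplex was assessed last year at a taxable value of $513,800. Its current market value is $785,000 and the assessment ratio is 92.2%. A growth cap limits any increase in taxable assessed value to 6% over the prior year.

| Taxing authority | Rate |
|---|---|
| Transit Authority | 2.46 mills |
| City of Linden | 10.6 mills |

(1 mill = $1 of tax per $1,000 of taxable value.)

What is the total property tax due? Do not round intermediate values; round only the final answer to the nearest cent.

Uncapped assessed value = $785,000 × 0.922 = $723,770
Cap limit = $513,800 × 1.06 = $544,628
Taxable assessed value = min($723,770, $544,628) = $544,628 (cap binds)
Transit Authority: $544,628 × 0.00246 = $1,339.78488
City of Linden: $544,628 × 0.0106 = $5,773.0568
Total = $7,112.84168

$7,112.84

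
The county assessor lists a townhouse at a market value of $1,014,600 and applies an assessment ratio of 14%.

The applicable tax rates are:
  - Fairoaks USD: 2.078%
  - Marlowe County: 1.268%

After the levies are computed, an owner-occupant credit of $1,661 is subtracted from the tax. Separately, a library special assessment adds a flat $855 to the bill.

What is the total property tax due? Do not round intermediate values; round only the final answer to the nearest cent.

Assessed value = $1,014,600 × 0.14 = $142,044
Fairoaks USD: $142,044 × 0.02078 = $2,951.67432
Marlowe County: $142,044 × 0.01268 = $1,801.11792
Levies subtotal = $4,752.79224
After credit = $4,752.79224 − $1,661 = $3,091.79224
Total = $3,091.79224 + $855 = $3,946.79224

$3,946.79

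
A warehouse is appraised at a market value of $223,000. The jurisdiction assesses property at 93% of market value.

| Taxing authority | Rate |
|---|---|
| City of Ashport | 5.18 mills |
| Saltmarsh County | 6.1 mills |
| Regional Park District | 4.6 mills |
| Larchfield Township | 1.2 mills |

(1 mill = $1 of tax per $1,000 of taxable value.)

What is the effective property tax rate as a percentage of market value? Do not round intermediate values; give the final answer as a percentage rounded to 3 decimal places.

1.588%

Assessed value = $223,000 × 0.93 = $207,390
City of Ashport: $207,390 × 0.00518 = $1,074.2802
Saltmarsh County: $207,390 × 0.0061 = $1,265.079
Regional Park District: $207,390 × 0.0046 = $953.994
Larchfield Township: $207,390 × 0.0012 = $248.868
Total tax = $3,542.2212
Effective rate = $3,542.2212 ÷ $223,000 = 1.588% of market value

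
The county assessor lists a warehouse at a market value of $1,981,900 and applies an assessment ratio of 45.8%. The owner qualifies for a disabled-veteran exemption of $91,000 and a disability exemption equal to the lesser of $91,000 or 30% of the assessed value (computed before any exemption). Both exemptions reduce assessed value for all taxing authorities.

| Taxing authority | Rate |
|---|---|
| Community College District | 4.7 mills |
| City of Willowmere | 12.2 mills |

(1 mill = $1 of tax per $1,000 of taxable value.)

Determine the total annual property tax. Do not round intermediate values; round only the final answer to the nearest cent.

$12,264.50

Assessed value = $1,981,900 × 0.458 = $907,710.2
Disability exemption = min($91,000, 30% × $907,710.2) = min($91,000, $272,313.06) = $91,000 (dollar cap binds)
Taxable value = $907,710.2 − $91,000 − $91,000 = $725,710.2
Community College District: $725,710.2 × 0.0047 = $3,410.83794
City of Willowmere: $725,710.2 × 0.0122 = $8,853.66444
Total = $12,264.50238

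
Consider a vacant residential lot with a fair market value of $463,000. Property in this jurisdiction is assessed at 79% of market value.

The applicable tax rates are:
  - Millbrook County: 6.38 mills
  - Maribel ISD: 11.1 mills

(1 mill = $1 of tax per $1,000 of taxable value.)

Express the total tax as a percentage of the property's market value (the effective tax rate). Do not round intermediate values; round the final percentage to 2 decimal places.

Assessed value = $463,000 × 0.79 = $365,770
Millbrook County: $365,770 × 0.00638 = $2,333.6126
Maribel ISD: $365,770 × 0.0111 = $4,060.047
Total tax = $6,393.6596
Effective rate = $6,393.6596 ÷ $463,000 = 1.38% of market value

1.38%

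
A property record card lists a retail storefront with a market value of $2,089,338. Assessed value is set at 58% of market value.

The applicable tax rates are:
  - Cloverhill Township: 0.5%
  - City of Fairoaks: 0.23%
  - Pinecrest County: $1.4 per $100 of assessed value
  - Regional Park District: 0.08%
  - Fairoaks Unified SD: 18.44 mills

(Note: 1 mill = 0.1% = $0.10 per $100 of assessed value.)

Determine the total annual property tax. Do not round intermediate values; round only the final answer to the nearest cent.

Assessed value = $2,089,338 × 0.58 = $1,211,816.04
Cloverhill Township: $1,211,816.04 × 0.005 = $6,059.0802
City of Fairoaks: $1,211,816.04 × 0.0023 = $2,787.176892
Pinecrest County: $1,211,816.04 × 0.014 = $16,965.42456
Regional Park District: $1,211,816.04 × 0.0008 = $969.452832
Fairoaks Unified SD: $1,211,816.04 × 0.01844 = $22,345.8877776
Total = $49,127.0222616

$49,127.02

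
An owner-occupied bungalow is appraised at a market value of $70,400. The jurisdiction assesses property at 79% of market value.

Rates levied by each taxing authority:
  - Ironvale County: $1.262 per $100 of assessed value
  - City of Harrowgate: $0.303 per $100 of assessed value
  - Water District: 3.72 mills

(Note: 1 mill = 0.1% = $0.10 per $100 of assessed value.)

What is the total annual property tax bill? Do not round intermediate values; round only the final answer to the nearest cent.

Assessed value = $70,400 × 0.79 = $55,616
Ironvale County: $55,616 × 0.01262 = $701.87392
City of Harrowgate: $55,616 × 0.00303 = $168.51648
Water District: $55,616 × 0.00372 = $206.89152
Total = $1,077.28192

$1,077.28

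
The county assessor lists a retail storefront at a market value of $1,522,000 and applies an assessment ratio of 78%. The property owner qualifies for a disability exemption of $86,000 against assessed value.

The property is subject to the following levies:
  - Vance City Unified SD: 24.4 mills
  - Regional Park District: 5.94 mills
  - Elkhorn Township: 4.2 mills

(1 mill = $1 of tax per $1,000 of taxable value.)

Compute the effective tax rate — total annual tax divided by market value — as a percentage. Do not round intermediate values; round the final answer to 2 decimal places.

2.50%

Assessed value = $1,522,000 × 0.78 = $1,187,160
Taxable value = $1,187,160 − $86,000 = $1,101,160
Vance City Unified SD: $1,101,160 × 0.0244 = $26,868.304
Regional Park District: $1,101,160 × 0.00594 = $6,540.8904
Elkhorn Township: $1,101,160 × 0.0042 = $4,624.872
Total tax = $38,034.0664
Effective rate = $38,034.0664 ÷ $1,522,000 = 2.50% of market value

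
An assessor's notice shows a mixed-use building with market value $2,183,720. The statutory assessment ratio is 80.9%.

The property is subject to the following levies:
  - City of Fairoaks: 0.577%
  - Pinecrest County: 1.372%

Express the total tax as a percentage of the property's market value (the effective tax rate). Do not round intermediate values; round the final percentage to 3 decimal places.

1.577%

Assessed value = $2,183,720 × 0.809 = $1,766,629.48
City of Fairoaks: $1,766,629.48 × 0.00577 = $10,193.4520996
Pinecrest County: $1,766,629.48 × 0.01372 = $24,238.1564656
Total tax = $34,431.6085652
Effective rate = $34,431.6085652 ÷ $2,183,720 = 1.577% of market value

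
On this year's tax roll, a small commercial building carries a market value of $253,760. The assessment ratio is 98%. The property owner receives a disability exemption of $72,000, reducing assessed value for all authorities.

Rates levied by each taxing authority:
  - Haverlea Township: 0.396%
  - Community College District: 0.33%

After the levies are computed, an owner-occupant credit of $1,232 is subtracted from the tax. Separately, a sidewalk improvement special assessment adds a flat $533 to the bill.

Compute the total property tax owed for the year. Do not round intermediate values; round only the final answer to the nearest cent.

Assessed value = $253,760 × 0.98 = $248,684.8
Taxable value = $248,684.8 − $72,000 = $176,684.8
Haverlea Township: $176,684.8 × 0.00396 = $699.671808
Community College District: $176,684.8 × 0.0033 = $583.05984
Levies subtotal = $1,282.731648
After credit = $1,282.731648 − $1,232 = $50.731648
Total = $50.731648 + $533 = $583.731648

$583.73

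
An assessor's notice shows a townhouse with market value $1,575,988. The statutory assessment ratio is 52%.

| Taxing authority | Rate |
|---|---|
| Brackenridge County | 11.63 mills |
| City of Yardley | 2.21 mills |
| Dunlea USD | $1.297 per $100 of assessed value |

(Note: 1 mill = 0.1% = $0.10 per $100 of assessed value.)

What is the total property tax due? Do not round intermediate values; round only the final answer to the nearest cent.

Assessed value = $1,575,988 × 0.52 = $819,513.76
Brackenridge County: $819,513.76 × 0.01163 = $9,530.9450288
City of Yardley: $819,513.76 × 0.00221 = $1,811.1254096
Dunlea USD: $819,513.76 × 0.01297 = $10,629.0934672
Total = $21,971.1639056

$21,971.16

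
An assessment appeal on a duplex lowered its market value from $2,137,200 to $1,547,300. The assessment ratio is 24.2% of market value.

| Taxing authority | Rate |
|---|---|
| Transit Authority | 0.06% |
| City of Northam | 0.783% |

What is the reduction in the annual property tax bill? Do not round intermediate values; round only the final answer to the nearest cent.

$1,203.43

Old assessed value = $2,137,200 × 0.242 = $517,202.4
New assessed value = $1,547,300 × 0.242 = $374,446.6
Combined rate = 0.0006 + 0.00783 = 0.00843
Old tax = $517,202.4 × 0.00843 = $4,360.016232
New tax = $374,446.6 × 0.00843 = $3,156.584838
Reduction = $4,360.016232 − $3,156.584838 = $1,203.431394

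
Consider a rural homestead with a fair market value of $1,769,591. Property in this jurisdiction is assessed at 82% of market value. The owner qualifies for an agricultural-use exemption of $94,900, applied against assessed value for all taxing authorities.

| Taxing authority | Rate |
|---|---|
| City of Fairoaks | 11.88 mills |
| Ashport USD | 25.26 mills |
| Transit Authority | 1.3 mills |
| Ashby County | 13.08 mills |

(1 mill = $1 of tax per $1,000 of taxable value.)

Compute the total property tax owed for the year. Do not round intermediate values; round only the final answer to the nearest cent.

$69,869.60

Assessed value = $1,769,591 × 0.82 = $1,451,064.62
Taxable value = $1,451,064.62 − $94,900 = $1,356,164.62
City of Fairoaks: $1,356,164.62 × 0.01188 = $16,111.2356856
Ashport USD: $1,356,164.62 × 0.02526 = $34,256.7183012
Transit Authority: $1,356,164.62 × 0.0013 = $1,763.014006
Ashby County: $1,356,164.62 × 0.01308 = $17,738.6332296
Total = $16,111.2356856 + $34,256.7183012 + $1,763.014006 + $17,738.6332296 = $69,869.6012224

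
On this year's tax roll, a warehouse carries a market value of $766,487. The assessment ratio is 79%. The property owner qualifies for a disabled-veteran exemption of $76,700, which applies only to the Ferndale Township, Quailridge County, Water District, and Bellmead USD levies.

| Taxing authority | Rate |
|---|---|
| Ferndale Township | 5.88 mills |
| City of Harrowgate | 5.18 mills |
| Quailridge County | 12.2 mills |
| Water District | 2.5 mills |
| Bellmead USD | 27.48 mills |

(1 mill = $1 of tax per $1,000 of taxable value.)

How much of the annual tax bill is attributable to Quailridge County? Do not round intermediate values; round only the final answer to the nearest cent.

Assessed value = $766,487 × 0.79 = $605,524.73
Quailridge County taxable value = $605,524.73 − $76,700 = $528,824.73
Quailridge County levy = $528,824.73 × 0.0122 = $6,451.661706

$6,451.66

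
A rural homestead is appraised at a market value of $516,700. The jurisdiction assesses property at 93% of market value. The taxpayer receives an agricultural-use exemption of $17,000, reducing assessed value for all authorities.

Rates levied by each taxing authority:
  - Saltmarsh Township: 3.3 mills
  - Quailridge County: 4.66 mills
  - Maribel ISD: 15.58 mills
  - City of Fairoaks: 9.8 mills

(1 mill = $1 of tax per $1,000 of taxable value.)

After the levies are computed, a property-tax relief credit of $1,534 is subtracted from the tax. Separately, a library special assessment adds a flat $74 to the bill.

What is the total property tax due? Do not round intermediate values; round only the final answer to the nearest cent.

$13,994.12

Assessed value = $516,700 × 0.93 = $480,531
Taxable value = $480,531 − $17,000 = $463,531
Saltmarsh Township: $463,531 × 0.0033 = $1,529.6523
Quailridge County: $463,531 × 0.00466 = $2,160.05446
Maribel ISD: $463,531 × 0.01558 = $7,221.81298
City of Fairoaks: $463,531 × 0.0098 = $4,542.6038
Levies subtotal = $15,454.12354
After credit = $15,454.12354 − $1,534 = $13,920.12354
Total = $13,920.12354 + $74 = $13,994.12354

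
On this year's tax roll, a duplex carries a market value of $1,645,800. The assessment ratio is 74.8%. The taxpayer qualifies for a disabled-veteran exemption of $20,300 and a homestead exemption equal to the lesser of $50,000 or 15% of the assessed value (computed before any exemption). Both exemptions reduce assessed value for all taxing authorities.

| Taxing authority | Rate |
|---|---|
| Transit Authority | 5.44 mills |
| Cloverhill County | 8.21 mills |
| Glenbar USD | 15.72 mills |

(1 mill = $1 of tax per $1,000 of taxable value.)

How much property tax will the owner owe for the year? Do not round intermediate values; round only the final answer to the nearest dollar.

$34,091

Assessed value = $1,645,800 × 0.748 = $1,231,058.4
Homestead exemption = min($50,000, 15% × $1,231,058.4) = min($50,000, $184,658.76) = $50,000 (dollar cap binds)
Taxable value = $1,231,058.4 − $20,300 − $50,000 = $1,160,758.4
Transit Authority: $1,160,758.4 × 0.00544 = $6,314.525696
Cloverhill County: $1,160,758.4 × 0.00821 = $9,529.826464
Glenbar USD: $1,160,758.4 × 0.01572 = $18,247.122048
Total = $34,091.474208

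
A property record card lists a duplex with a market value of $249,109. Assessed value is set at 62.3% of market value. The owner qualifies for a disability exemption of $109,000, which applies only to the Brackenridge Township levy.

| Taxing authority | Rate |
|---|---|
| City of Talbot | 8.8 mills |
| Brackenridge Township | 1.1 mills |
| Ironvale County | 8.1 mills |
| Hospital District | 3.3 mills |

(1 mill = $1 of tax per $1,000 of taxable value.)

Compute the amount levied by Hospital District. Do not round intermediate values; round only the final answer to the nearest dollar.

$512

Assessed value = $249,109 × 0.623 = $155,194.907
Hospital District taxable value = $155,194.907 (exemption does not apply)
Hospital District levy = $155,194.907 × 0.0033 = $512.1431931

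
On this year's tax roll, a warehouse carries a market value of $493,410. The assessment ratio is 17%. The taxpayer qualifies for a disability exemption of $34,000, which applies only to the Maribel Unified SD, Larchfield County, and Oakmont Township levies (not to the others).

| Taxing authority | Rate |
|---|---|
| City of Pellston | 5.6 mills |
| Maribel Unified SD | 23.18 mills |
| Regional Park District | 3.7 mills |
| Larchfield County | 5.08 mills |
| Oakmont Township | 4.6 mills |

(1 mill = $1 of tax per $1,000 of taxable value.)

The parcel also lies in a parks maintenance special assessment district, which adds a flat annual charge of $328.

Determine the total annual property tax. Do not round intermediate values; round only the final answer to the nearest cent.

Assessed value = $493,410 × 0.17 = $83,879.7
City of Pellston: $83,879.7 × 0.0056 = $469.72632
Maribel Unified SD: ($83,879.7 − $34,000) × 0.02318 = $49,879.7 × 0.02318 = $1,156.211446
Regional Park District: $83,879.7 × 0.0037 = $310.35489
Larchfield County: ($83,879.7 − $34,000) × 0.00508 = $49,879.7 × 0.00508 = $253.388876
Oakmont Township: ($83,879.7 − $34,000) × 0.0046 = $49,879.7 × 0.0046 = $229.44662
Levies subtotal = $2,419.128152
Total = $2,419.128152 + $328 = $2,747.128152

$2,747.13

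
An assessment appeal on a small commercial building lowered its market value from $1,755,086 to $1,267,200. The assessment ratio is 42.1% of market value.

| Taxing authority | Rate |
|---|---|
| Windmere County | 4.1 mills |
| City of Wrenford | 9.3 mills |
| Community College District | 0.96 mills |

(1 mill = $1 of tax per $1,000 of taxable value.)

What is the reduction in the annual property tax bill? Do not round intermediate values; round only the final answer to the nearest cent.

$2,949.54

Old assessed value = $1,755,086 × 0.421 = $738,891.206
New assessed value = $1,267,200 × 0.421 = $533,491.2
Combined rate = 0.0041 + 0.0093 + 0.00096 = 0.01436
Old tax = $738,891.206 × 0.01436 = $10,610.47771816
New tax = $533,491.2 × 0.01436 = $7,660.933632
Reduction = $10,610.47771816 − $7,660.933632 = $2,949.54408616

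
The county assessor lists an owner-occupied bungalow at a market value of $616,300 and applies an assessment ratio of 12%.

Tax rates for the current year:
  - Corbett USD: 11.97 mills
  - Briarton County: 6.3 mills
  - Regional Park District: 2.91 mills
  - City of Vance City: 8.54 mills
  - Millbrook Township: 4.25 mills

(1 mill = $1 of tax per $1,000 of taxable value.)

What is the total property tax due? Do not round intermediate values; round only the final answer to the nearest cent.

Assessed value = $616,300 × 0.12 = $73,956
Corbett USD: $73,956 × 0.01197 = $885.25332
Briarton County: $73,956 × 0.0063 = $465.9228
Regional Park District: $73,956 × 0.00291 = $215.21196
City of Vance City: $73,956 × 0.00854 = $631.58424
Millbrook Township: $73,956 × 0.00425 = $314.313
Total = $885.25332 + $465.9228 + $215.21196 + $631.58424 + $314.313 = $2,512.28532

$2,512.29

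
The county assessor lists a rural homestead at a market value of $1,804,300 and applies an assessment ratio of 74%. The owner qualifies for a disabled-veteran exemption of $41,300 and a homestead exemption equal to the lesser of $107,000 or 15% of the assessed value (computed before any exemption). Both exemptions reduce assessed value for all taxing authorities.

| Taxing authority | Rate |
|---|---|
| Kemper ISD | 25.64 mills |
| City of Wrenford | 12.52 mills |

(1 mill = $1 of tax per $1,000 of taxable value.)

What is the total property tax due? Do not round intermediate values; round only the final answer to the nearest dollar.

$45,291

Assessed value = $1,804,300 × 0.74 = $1,335,182
Homestead exemption = min($107,000, 15% × $1,335,182) = min($107,000, $200,277.3) = $107,000 (dollar cap binds)
Taxable value = $1,335,182 − $41,300 − $107,000 = $1,186,882
Kemper ISD: $1,186,882 × 0.02564 = $30,431.65448
City of Wrenford: $1,186,882 × 0.01252 = $14,859.76264
Total = $45,291.41712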